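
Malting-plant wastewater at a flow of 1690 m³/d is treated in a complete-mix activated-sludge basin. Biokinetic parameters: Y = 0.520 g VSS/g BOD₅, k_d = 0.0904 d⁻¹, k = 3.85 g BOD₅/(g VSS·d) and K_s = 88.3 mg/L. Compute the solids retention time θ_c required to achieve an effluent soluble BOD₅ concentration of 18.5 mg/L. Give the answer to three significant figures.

From 1/θ_c = Y·k·S/(K_s + S) − k_d: Y·k·S/(K_s+S) = 0.520 × 3.85 × 18.5 / (88.3 + 18.5) = 0.3468 d⁻¹.
θ_c = 1/(μ − k_d) = 1/(0.3468 − 0.0904) = 1/0.2564 = 3.900 d.

θ_c ≈ 3.90 d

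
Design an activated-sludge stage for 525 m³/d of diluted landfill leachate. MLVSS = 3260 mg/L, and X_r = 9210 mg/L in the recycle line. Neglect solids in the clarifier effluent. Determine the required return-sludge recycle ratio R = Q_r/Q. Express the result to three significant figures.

Solids balance on the clarifier gives (1+R)X = R·X_r, so R = X/(X_r − X) = 3260 / (9210 − 3260) = 0.5479.

R ≈ 0.548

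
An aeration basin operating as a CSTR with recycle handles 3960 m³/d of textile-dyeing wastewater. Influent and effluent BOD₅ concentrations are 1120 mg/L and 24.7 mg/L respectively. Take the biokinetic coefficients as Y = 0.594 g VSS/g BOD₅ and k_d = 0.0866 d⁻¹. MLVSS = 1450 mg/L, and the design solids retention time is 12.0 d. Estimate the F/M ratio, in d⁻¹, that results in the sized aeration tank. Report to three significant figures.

From the SRT design equation V = Y Q (S₀−S) θ_c / [X (1 + k_d θ_c)] = 0.594 × 3960 × (1120 − 24.7) × 12.0 / [1450 × (1 + 0.0866 × 12.0)] = 3.09×10^7 / 2957 = 10456 m³.
F/M = Q·S₀ / (V·X) = 3960 × 1120 / (10456 × 1450) = 0.2925 g BOD₅·(g VSS·d)⁻¹.

F/M ≈ 0.293 d⁻¹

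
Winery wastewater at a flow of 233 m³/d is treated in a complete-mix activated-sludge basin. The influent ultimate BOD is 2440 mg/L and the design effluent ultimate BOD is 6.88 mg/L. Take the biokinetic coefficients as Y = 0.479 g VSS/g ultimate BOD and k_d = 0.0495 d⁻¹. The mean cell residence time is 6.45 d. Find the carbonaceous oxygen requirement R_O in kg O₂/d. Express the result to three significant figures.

The observed yield is Y_obs = Y/(1 + k_d·θ_c) = 0.479 / (1 + 0.0495 × 6.45) = 0.479 / 1.319 = 0.3631 g VSS per g ultimate BOD removed.
Substrate removed = Q·(S₀ − S) = 233 m³/d × (2440 − 6.88) g/m³ = 5.67×10^5 g/d = 566.9 kg/d.
P_X = Y_obs·Q·(S₀ − S) = 0.3631 × 566.9 = 205.8 kg VSS/d.
Carbonaceous O₂ demand = substrate oxidised − cell-mass equivalent = 566.9 − 1.42 × 205.8 = 274.6 kg O₂/d.

R_O ≈ 275 kg O₂/d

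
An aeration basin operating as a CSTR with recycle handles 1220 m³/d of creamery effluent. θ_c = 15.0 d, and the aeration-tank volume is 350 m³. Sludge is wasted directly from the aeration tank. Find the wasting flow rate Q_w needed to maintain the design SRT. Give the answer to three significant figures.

For wasting at MLVSS concentration, Q_w = V/θ_c = 350.0/15.0 = 23.33 m³/d.

Q_w ≈ 23.3 m³/d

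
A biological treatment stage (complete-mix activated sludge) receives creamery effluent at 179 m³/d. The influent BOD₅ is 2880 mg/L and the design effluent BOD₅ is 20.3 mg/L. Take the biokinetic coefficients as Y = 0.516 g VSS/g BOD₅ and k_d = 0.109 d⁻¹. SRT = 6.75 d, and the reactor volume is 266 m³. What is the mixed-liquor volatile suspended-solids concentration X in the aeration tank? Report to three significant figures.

X ≈ 3860 mg/L

X = Y·Q·ΔS·θ_c / [V·(1 + k_d θ_c)] = 0.516 × 179 × (2880 − 20.3) × 6.75 / [266 × (1 + 0.109 × 6.75)] = 3862 mg/L.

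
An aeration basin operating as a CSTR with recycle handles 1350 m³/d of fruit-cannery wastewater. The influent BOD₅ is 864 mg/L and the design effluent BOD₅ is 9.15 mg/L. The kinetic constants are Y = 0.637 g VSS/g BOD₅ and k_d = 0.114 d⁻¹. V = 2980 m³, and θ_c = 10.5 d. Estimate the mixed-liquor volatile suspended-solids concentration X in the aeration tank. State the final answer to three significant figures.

From V·X·(1 + k_d·θ_c) = Y·Q·(S₀ − S)·θ_c: X = 0.637 × 1350 × (864 − 9.15) × 10.5 / [2980 × (1 + 0.114 × 10.5)] = 1179 mg/L.

X ≈ 1180 mg/L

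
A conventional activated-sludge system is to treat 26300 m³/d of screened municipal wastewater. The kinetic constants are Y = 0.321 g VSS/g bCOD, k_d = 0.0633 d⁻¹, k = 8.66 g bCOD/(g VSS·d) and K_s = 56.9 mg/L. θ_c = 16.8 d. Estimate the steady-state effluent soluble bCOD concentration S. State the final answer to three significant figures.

S ≈ 2.63 mg/L

For a completely mixed reactor with recycle the Lawrence–McCarty relation gives S = K_s·(1 + k_d·θ_c) / [θ_c·(Y·k − k_d) − 1] = 56.9 × (1 + 0.0633 × 16.8) / [16.8 × (0.321 × 8.66 − 0.0633) − 1] = 117.4 / 44.64 = 2.630 mg/L.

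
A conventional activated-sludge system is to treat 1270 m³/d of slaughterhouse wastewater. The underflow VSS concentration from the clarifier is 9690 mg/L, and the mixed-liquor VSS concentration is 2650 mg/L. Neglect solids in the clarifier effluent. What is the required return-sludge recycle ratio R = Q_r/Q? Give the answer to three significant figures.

Mass balance around the secondary clarifier (neglecting effluent solids): R = X / (X_r − X) = 2650 / (9690 − 2650) = 0.3764.

R ≈ 0.376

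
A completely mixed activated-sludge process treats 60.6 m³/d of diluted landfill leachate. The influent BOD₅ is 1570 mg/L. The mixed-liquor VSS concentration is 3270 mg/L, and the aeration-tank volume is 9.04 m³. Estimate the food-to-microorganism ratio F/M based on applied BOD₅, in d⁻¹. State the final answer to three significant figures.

F/M ≈ 3.22 d⁻¹

F/M = applied load / biomass = Q·S₀/(V·X) = 60.6 × 1570 / (9.040 × 3270) = 3.219 d⁻¹.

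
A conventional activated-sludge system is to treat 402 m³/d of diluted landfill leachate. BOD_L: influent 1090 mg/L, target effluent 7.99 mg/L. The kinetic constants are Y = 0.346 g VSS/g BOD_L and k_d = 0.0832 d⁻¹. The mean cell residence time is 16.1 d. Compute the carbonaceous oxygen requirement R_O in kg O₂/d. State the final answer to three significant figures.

Correct the yield for decay: Y_obs = Y/(1 + k_d θ_c) = 0.346 / (1 + 0.0832 × 16.1) = 0.346 / 2.340 = 0.1479.
Substrate removed = Q·(S₀ − S) = 402 m³/d × (1090 − 7.99) g/m³ = 4.35×10^5 g/d = 435.0 kg/d.
P_X = Y_obs·Q·(S₀ − S) = 0.1479 × 435.0 = 64.33 kg VSS/d.
Carbonaceous O₂ demand = substrate oxidised − cell-mass equivalent = 435.0 − 1.42 × 64.33 = 343.6 kg O₂/d.

R_O ≈ 344 kg O₂/d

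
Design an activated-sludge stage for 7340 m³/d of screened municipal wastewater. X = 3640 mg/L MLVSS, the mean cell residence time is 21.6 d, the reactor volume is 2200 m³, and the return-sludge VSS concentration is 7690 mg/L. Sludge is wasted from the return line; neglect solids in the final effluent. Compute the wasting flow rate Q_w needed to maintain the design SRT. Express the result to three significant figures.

Q_w ≈ 48.2 m³/d

θ_c = V·X/(Q_w·X_r) when wasting from the recycle, so Q_w = V·X/(θ_c·X_r) = 2200 × 3640 / (21.6 × 7690) = 48.21 m³/d.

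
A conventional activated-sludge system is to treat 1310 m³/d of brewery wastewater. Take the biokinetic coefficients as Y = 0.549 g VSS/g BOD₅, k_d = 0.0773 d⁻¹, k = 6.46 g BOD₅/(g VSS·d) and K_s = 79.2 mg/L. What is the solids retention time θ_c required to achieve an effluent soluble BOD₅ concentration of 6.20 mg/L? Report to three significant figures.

Specific growth rate at S = 6.20 mg/L: μ = YkS/(K_s+S) = 0.549·6.46·6.20/(79.2+6.20) = 0.2575 d⁻¹.
Then 1/θ_c = μ − k_d = 0.2575 − 0.0773 = 0.1802 d⁻¹, giving θ_c = 5.550 d.

θ_c ≈ 5.55 d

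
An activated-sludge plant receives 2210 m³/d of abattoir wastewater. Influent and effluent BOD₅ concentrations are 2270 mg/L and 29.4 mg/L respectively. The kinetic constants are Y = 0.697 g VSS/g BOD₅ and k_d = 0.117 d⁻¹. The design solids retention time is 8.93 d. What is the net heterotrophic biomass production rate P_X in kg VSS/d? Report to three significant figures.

Y_obs = Y / (1 + k_d θ_c) = 0.697 / (1 + 0.117 × 8.93) = 0.697 / 2.045 = 0.3409.
Substrate removed = Q·(S₀ − S) = 2210 m³/d × (2270 − 29.4) g/m³ = 4.95×10^6 g/d = 4952 kg/d.
So the net sludge growth is P_X = 0.3409 × 4952 = 1688 kg VSS/d.

P_X ≈ 1690 kg VSS/d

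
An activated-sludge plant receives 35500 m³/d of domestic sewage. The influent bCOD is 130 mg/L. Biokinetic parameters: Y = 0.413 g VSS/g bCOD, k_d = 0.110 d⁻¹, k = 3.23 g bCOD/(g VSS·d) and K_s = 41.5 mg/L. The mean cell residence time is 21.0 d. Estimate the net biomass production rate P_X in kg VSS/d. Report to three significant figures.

P_X ≈ 551 kg VSS/d

From the Monod/SRT balance for a CMAS, S = K_s·(1+k_d θ_c)/[θ_c·(Y k − k_d) − 1] = 41.5 × (1 + 0.110 × 21.0) / [21.0 × (0.413 × 3.23 − 0.110) − 1] = 137.4 / 24.70 = 5.560 mg/L.
The observed yield is Y_obs = Y/(1 + k_d·θ_c) = 0.413 / (1 + 0.110 × 21.0) = 0.413 / 3.310 = 0.1248 g VSS per g bCOD removed.
Mass of bCOD removed per day: Q(S₀ − S) = 35500 × 124.4 g/m³ = 4418 kg/d.
So the net sludge growth is P_X = 0.1248 × 4418 = 551.2 kg VSS/d.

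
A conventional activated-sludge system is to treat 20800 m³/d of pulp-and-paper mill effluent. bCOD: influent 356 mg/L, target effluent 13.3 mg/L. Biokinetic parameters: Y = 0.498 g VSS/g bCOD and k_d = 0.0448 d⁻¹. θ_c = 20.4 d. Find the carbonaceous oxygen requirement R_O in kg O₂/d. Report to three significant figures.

R_O ≈ 4490 kg O₂/d

Correct the yield for decay: Y_obs = Y/(1 + k_d θ_c) = 0.498 / (1 + 0.0448 × 20.4) = 0.498 / 1.914 = 0.2602.
Substrate removed = Q·(S₀ − S) = 20800 m³/d × (356 − 13.3) g/m³ = 7.13×10^6 g/d = 7128 kg/d.
Net sludge production P_X = 0.2602 × 7128 = 1855 kg VSS/d.
R_O = Q·ΔS − 1.42 P_X = 7128 − 2634 = 4494 kg O₂/d.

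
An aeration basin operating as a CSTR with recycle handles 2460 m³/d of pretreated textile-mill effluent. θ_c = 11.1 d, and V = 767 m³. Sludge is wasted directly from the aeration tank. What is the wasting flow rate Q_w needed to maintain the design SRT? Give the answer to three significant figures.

Q_w ≈ 69.1 m³/d

For wasting at MLVSS concentration, Q_w = V/θ_c = 767.0/11.1 = 69.10 m³/d.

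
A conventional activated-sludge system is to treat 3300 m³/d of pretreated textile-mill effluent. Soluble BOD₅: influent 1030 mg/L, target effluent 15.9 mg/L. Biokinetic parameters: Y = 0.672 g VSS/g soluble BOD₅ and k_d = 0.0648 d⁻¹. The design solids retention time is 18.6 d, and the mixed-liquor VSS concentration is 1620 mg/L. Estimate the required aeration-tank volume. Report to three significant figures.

Rearranging the biomass balance for a CMAS with decay, V = Y·Q·ΔS·θ_c / [X·(1+k_d θ_c)] = 0.672 × 3300 × (1030 − 15.9) × 18.6 / [1620 × (1 + 0.0648 × 18.6)] = 4.18×10^7 / 3573 = 11708 m³.

V ≈ 11700 m³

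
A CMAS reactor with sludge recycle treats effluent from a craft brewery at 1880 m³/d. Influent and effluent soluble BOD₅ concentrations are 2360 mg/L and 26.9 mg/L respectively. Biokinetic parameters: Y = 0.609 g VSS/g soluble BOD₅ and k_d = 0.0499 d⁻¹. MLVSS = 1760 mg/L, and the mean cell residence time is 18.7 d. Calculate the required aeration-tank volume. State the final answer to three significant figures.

From the SRT design equation V = Y Q (S₀−S) θ_c / [X (1 + k_d θ_c)] = 0.609 × 1880 × (2360 − 26.9) × 18.7 / [1760 × (1 + 0.0499 × 18.7)] = 5×10^7 / 3402 = 14682 m³.

V ≈ 14700 m³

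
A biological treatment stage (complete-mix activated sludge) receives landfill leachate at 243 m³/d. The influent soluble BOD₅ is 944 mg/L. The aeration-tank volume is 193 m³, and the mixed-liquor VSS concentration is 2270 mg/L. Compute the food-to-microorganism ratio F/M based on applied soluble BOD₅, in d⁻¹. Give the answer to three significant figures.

F/M ≈ 0.524 d⁻¹

F/M = Q·S₀ / (V·X) = 243 × 944 / (193.0 × 2270) = 0.5236 g soluble BOD₅·(g VSS·d)⁻¹.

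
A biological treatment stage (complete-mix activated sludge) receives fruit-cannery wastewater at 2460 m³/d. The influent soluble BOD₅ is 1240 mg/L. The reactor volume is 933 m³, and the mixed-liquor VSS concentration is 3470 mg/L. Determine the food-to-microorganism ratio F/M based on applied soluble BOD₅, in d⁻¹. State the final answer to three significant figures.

F/M ≈ 0.942 d⁻¹

Food-to-microorganism ratio F/M = Q S₀ / (V X) = 2460 × 1240 / (933.0 × 3470) = 0.9422 d⁻¹.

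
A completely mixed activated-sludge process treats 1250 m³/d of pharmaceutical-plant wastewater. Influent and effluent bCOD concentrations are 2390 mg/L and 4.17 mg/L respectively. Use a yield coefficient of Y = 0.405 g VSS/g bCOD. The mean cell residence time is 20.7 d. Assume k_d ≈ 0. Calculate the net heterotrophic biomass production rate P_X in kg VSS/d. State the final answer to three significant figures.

P_X ≈ 1210 kg VSS/d

Since k_d ≈ 0, Y_obs = Y = 0.405 g VSS/g bCOD.
Mass of bCOD removed per day: Q(S₀ − S) = 1250 × 2386 g/m³ = 2982 kg/d.
Net biomass production P_X = Y_obs × Q·(S₀ − S) = 0.4050 × 2982 = 1208 kg VSS/d.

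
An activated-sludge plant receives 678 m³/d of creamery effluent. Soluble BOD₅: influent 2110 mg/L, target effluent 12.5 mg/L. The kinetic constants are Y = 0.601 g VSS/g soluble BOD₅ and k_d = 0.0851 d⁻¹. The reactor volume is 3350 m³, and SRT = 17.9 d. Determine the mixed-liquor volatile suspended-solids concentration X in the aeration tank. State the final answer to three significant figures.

X = Y·Q·ΔS·θ_c / [V·(1 + k_d θ_c)] = 0.601 × 678 × (2110 − 12.5) × 17.9 / [3350 × (1 + 0.0851 × 17.9)] = 1810 mg/L.

X ≈ 1810 mg/L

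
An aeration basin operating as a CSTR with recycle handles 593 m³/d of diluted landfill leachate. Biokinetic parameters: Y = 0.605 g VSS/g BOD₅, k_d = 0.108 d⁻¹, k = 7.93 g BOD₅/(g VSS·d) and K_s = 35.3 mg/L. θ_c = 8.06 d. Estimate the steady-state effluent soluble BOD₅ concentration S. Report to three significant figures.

Effluent substrate depends only on kinetics and SRT: S = K_s(1 + k_d θ_c) / [θ_c(Yk − k_d) − 1] = 35.3 × (1 + 0.108 × 8.06) / [8.06 × (0.605 × 7.93 − 0.108) − 1] = 66.03 / 36.80 = 1.794 mg/L.

S ≈ 1.79 mg/L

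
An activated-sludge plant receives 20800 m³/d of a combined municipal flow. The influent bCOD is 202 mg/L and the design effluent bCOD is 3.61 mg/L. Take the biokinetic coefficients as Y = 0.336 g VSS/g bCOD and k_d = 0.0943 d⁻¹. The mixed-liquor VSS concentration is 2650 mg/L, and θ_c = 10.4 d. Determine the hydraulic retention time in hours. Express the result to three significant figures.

Steady-state biomass mass balance: V·X·(1 + k_d·θ_c) = Y·Q·(S₀ − S)·θ_c, so V = 0.336 × 20800 × (202 − 3.61) × 10.4 / [2650 × (1 + 0.0943 × 10.4)] = 1.44×10^7 / 5249 = 2747 m³.
Hydraulic retention time τ = V/Q = 2747 / 20800 = 0.1321 d = 3.170 h.

τ ≈ 3.17 h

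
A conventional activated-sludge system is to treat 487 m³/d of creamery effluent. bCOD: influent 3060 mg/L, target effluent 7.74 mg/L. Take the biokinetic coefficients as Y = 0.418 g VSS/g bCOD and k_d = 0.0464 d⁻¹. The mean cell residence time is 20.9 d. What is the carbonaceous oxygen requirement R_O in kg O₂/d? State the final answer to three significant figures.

Correct the yield for decay: Y_obs = Y/(1 + k_d θ_c) = 0.418 / (1 + 0.0464 × 20.9) = 0.418 / 1.970 = 0.2122.
ΔS = 3060 − 7.74 = 3052 mg/L, so the substrate removal rate is 487 × 3052/1000 = 1486 kg bCOD/d.
Biomass synthesised: P_X = Y_obs × 1486 = 315.4 kg VSS/d.
R_O = Q·(S₀ − S) − 1.42·P_X = 1486 − 1.42 × 315.4 = 1039 kg O₂/d.

R_O ≈ 1040 kg O₂/d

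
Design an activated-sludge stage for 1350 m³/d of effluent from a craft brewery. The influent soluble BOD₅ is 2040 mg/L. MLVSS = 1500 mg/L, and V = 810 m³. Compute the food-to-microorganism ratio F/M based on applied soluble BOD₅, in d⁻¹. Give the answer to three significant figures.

F/M = applied load / biomass = Q·S₀/(V·X) = 1350 × 2040 / (810.0 × 1500) = 2.267 d⁻¹.

F/M ≈ 2.27 d⁻¹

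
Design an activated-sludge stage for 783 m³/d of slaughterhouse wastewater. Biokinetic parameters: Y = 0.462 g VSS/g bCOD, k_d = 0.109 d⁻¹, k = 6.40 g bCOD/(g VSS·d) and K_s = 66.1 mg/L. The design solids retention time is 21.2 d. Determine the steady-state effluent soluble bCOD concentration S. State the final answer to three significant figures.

Effluent substrate depends only on kinetics and SRT: S = K_s(1 + k_d θ_c) / [θ_c(Yk − k_d) − 1] = 66.1 × (1 + 0.109 × 21.2) / [21.2 × (0.462 × 6.40 − 0.109) − 1] = 218.8 / 59.37 = 3.686 mg/L.

S ≈ 3.69 mg/L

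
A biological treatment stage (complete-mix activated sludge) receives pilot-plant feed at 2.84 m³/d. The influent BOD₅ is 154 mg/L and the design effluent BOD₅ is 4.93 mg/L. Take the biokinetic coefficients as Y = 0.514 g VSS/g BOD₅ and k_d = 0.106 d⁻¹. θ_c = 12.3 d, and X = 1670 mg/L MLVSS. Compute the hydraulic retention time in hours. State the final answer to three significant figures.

Steady-state biomass mass balance: V·X·(1 + k_d·θ_c) = Y·Q·(S₀ − S)·θ_c, so V = 0.514 × 2.84 × (154 − 4.93) × 12.3 / [1670 × (1 + 0.106 × 12.3)] = 2.68×10^3 / 3847 = 0.6957 m³.
τ = V/Q = 0.6957/2.84 = 0.2450 d, or 5.879 h.

τ ≈ 5.88 h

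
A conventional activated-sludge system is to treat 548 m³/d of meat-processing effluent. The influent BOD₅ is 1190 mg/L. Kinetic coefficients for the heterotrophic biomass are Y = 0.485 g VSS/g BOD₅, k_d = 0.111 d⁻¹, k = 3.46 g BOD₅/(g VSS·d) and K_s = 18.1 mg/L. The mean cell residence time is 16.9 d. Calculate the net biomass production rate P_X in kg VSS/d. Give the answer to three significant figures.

Effluent substrate depends only on kinetics and SRT: S = K_s(1 + k_d θ_c) / [θ_c(Yk − k_d) − 1] = 18.1 × (1 + 0.111 × 16.9) / [16.9 × (0.485 × 3.46 − 0.111) − 1] = 52.05 / 25.48 = 2.043 mg/L.
Correct the yield for decay: Y_obs = Y/(1 + k_d θ_c) = 0.485 / (1 + 0.111 × 16.9) = 0.485 / 2.876 = 0.1686.
Mass of BOD₅ removed per day: Q(S₀ − S) = 548 × 1188 g/m³ = 651.0 kg/d.
Net biomass production P_X = Y_obs × Q·(S₀ − S) = 0.1686 × 651.0 = 109.8 kg VSS/d.

P_X ≈ 110 kg VSS/d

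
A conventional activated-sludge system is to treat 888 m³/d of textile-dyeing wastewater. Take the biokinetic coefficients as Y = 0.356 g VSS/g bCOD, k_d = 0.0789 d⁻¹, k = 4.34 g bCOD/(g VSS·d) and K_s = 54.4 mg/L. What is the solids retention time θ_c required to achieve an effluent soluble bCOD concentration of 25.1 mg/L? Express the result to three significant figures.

Specific growth rate at S = 25.1 mg/L: μ = YkS/(K_s+S) = 0.356·4.34·25.1/(54.4+25.1) = 0.4878 d⁻¹.
θ_c = 1/(μ − k_d) = 1/(0.4878 − 0.0789) = 1/0.4089 = 2.446 d.

θ_c ≈ 2.45 d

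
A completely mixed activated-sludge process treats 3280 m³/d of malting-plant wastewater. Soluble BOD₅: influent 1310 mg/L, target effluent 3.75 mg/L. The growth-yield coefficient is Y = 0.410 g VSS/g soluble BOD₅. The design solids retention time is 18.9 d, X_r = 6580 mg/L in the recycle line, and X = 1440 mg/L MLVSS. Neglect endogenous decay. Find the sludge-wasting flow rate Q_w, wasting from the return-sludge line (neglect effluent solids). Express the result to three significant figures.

Q_w ≈ 267 m³/d

With k_d = 0 the design equation reduces to V = Y Q (S₀−S) θ_c / X = 0.410 × 3280 × (1310 − 3.75) × 18.9 / 1440 = 23056 m³.
Q_w = (V·X)/(θ_c X_r) = 23056 × 1440 / (18.9 × 6580) = 267.0 m³/d.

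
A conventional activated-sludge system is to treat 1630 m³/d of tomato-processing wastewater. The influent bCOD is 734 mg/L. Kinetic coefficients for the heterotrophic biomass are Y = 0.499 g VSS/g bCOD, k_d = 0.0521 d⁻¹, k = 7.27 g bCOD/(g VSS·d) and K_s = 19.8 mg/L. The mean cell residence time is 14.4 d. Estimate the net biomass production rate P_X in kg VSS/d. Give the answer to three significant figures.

Effluent substrate depends only on kinetics and SRT: S = K_s(1 + k_d θ_c) / [θ_c(Yk − k_d) − 1] = 19.8 × (1 + 0.0521 × 14.4) / [14.4 × (0.499 × 7.27 − 0.0521) − 1] = 34.65 / 50.49 = 0.6864 mg/L.
The observed yield is Y_obs = Y/(1 + k_d·θ_c) = 0.499 / (1 + 0.0521 × 14.4) = 0.499 / 1.750 = 0.2851 g VSS per g bCOD removed.
Q·(S₀ − S) = 1630 × (734 − 0.686) × 10⁻³ = 1195 kg/d removed.
P_X = Y_obs · Q(S₀ − S) = 0.2851 × 1195 = 340.8 kg VSS/d.

P_X ≈ 341 kg VSS/d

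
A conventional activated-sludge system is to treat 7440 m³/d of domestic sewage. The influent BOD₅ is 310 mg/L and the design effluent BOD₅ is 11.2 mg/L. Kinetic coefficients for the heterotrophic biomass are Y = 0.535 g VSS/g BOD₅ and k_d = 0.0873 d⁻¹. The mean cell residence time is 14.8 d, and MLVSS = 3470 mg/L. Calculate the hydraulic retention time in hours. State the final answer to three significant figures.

τ ≈ 7.14 h

From the SRT design equation V = Y Q (S₀−S) θ_c / [X (1 + k_d θ_c)] = 0.535 × 7440 × (310 − 11.2) × 14.8 / [3470 × (1 + 0.0873 × 14.8)] = 1.76×10^7 / 7953 = 2213 m³.
Hydraulic retention time τ = V/Q = 2213 / 7440 = 0.2975 d = 7.139 h.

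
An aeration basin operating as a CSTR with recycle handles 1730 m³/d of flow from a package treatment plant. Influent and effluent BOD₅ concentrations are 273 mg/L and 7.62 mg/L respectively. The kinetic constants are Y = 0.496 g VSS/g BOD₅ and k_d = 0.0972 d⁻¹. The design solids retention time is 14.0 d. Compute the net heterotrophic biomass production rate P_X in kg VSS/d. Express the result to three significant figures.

Correct the yield for decay: Y_obs = Y/(1 + k_d θ_c) = 0.496 / (1 + 0.0972 × 14.0) = 0.496 / 2.361 = 0.2101.
ΔS = 273 − 7.62 = 265.4 mg/L, so the substrate removal rate is 1730 × 265.4/1000 = 459.1 kg BOD₅/d.
So the net sludge growth is P_X = 0.2101 × 459.1 = 96.46 kg VSS/d.

P_X ≈ 96.5 kg VSS/d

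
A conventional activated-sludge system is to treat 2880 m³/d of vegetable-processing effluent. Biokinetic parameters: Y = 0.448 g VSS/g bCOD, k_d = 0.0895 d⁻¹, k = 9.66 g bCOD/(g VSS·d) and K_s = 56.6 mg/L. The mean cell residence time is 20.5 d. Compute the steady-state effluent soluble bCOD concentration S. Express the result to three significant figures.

For a completely mixed reactor with recycle the Lawrence–McCarty relation gives S = K_s·(1 + k_d·θ_c) / [θ_c·(Y·k − k_d) − 1] = 56.6 × (1 + 0.0895 × 20.5) / [20.5 × (0.448 × 9.66 − 0.0895) − 1] = 160.4 / 85.88 = 1.868 mg/L.

S ≈ 1.87 mg/L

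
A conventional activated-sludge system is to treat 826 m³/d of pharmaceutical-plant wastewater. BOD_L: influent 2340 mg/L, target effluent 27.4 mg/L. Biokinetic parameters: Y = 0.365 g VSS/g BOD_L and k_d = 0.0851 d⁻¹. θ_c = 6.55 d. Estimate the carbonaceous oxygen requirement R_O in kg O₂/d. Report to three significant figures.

Correct the yield for decay: Y_obs = Y/(1 + k_d θ_c) = 0.365 / (1 + 0.0851 × 6.55) = 0.365 / 1.557 = 0.2344.
Q·(S₀ − S) = 826 × (2340 − 27.4) × 10⁻³ = 1910 kg/d removed.
Biomass synthesised: P_X = Y_obs × 1910 = 447.7 kg VSS/d.
R_O = Q·ΔS − 1.42 P_X = 1910 − 635.7 = 1274 kg O₂/d.

R_O ≈ 1270 kg O₂/d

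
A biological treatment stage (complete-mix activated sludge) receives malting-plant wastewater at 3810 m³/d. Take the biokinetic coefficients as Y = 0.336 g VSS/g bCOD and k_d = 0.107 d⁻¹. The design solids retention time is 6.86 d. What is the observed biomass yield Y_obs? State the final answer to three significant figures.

Y_obs ≈ 0.194 g VSS/g bCOD

The observed yield is Y_obs = Y/(1 + k_d·θ_c) = 0.336 / (1 + 0.107 × 6.86) = 0.336 / 1.734 = 0.1938 g VSS per g bCOD removed.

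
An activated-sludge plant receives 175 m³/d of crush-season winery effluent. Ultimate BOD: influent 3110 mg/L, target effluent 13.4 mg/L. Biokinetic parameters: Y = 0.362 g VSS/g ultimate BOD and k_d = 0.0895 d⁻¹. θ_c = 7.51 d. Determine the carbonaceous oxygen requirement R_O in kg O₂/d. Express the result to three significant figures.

R_O ≈ 375 kg O₂/d

The observed yield is Y_obs = Y/(1 + k_d·θ_c) = 0.362 / (1 + 0.0895 × 7.51) = 0.362 / 1.672 = 0.2165 g VSS per g ultimate BOD removed.
ΔS = 3110 − 13.4 = 3097 mg/L, so the substrate removal rate is 175 × 3097/1000 = 541.9 kg ultimate BOD/d.
P_X = Y_obs·Q·(S₀ − S) = 0.2165 × 541.9 = 117.3 kg VSS/d.
Carbonaceous O₂ demand = substrate oxidised − cell-mass equivalent = 541.9 − 1.42 × 117.3 = 375.3 kg O₂/d.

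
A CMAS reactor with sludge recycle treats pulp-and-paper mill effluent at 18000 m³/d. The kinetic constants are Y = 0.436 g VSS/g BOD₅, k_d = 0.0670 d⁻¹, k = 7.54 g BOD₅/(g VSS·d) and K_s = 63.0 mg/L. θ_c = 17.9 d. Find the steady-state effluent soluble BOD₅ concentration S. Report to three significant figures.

S ≈ 2.45 mg/L

From the Monod/SRT balance for a CMAS, S = K_s·(1+k_d θ_c)/[θ_c·(Y k − k_d) − 1] = 63.0 × (1 + 0.0670 × 17.9) / [17.9 × (0.436 × 7.54 − 0.0670) − 1] = 138.6 / 56.65 = 2.446 mg/L.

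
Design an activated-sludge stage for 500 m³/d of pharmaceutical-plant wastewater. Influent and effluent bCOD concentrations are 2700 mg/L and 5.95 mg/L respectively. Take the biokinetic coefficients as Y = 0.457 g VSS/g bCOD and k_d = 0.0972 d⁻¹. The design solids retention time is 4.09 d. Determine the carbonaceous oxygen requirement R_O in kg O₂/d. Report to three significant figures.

R_O ≈ 722 kg O₂/d

The observed yield is Y_obs = Y/(1 + k_d·θ_c) = 0.457 / (1 + 0.0972 × 4.09) = 0.457 / 1.398 = 0.3270 g VSS per g bCOD removed.
ΔS = 2700 − 5.95 = 2694 mg/L, so the substrate removal rate is 500 × 2694/1000 = 1347 kg bCOD/d.
Biomass synthesised: P_X = Y_obs × 1347 = 440.5 kg VSS/d.
R_O = Q·(S₀ − S) − 1.42·P_X = 1347 − 1.42 × 440.5 = 721.5 kg O₂/d.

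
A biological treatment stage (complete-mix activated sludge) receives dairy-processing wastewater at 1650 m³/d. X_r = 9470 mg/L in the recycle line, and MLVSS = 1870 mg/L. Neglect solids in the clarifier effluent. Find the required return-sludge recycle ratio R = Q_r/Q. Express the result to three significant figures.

R = Q_r/Q = X/(X_r − X) = 1870 / (9470 − 1870) = 0.2461.

R ≈ 0.246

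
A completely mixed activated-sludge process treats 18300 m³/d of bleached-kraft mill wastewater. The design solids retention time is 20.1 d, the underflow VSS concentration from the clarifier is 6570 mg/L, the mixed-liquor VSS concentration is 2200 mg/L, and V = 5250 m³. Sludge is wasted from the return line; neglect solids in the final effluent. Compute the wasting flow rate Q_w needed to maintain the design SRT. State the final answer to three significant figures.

Q_w = (V·X)/(θ_c X_r) = 5250 × 2200 / (20.1 × 6570) = 87.46 m³/d.

Q_w ≈ 87.5 m³/d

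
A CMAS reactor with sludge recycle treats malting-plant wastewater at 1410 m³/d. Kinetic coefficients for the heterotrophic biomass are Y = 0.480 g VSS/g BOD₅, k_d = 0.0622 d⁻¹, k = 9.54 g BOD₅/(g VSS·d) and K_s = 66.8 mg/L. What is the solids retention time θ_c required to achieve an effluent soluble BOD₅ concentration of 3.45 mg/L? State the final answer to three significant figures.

θ_c ≈ 6.15 d

Specific growth rate at S = 3.45 mg/L: μ = YkS/(K_s+S) = 0.480·9.54·3.45/(66.8+3.45) = 0.2249 d⁻¹.
Then 1/θ_c = μ − k_d = 0.2249 − 0.0622 = 0.1627 d⁻¹, giving θ_c = 6.147 d.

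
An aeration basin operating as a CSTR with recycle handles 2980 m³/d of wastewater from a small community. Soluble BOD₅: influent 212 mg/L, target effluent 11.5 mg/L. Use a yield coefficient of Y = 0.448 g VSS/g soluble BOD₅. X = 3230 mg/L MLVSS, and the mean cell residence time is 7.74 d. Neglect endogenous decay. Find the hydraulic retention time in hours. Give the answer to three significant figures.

τ ≈ 5.17 h

Biomass mass balance (decay neglected): V·X = Y·Q·(S₀ − S)·θ_c, so V = 0.448 × 2980 × (212 − 11.5) × 7.74 / 3230 = 641.4 m³.
τ = V/Q = 641.4/2980 = 0.2152 d, or 5.166 h.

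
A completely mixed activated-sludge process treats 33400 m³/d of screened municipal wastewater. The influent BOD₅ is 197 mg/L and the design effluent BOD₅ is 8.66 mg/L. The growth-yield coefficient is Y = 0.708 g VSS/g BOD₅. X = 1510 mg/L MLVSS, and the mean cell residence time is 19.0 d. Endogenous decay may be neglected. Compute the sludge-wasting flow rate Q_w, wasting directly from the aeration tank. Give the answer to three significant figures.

Q_w ≈ 2950 m³/d

With k_d = 0 the design equation reduces to V = Y Q (S₀−S) θ_c / X = 0.708 × 33400 × (197 − 8.66) × 19.0 / 1510 = 56040 m³.
For wasting at MLVSS concentration, Q_w = V/θ_c = 56040/19.0 = 2949 m³/d.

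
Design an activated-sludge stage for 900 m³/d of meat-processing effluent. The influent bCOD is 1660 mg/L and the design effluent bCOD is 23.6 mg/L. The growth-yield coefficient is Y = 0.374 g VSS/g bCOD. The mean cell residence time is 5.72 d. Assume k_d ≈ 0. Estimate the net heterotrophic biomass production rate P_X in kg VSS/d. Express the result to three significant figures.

No decay correction is needed, so Y_obs = Y = 0.374.
Mass of bCOD removed per day: Q(S₀ − S) = 900 × 1636 g/m³ = 1473 kg/d.
Biomass produced: P_X = Y_obs·Q·ΔS = 0.3740 × 1473 ≈ 550.8 kg VSS/d.

P_X ≈ 551 kg VSS/d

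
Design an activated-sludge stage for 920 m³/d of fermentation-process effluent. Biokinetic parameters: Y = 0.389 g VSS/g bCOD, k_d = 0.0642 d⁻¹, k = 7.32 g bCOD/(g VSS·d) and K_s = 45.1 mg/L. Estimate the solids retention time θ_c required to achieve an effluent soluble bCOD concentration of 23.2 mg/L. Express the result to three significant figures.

θ_c ≈ 1.11 d

Specific growth rate at S = 23.2 mg/L: μ = YkS/(K_s+S) = 0.389·7.32·23.2/(45.1+23.2) = 0.9672 d⁻¹.
1/θ_c = 0.9672 − 0.0642 = 0.9030 d⁻¹, so θ_c = 1.107 d.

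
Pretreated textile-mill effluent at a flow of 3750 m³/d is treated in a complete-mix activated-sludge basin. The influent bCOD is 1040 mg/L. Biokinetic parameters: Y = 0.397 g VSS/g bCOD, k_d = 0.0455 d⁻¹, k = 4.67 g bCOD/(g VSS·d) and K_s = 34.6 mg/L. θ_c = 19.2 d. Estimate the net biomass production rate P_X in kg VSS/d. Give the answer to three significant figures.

From the Monod/SRT balance for a CMAS, S = K_s·(1+k_d θ_c)/[θ_c·(Y k − k_d) − 1] = 34.6 × (1 + 0.0455 × 19.2) / [19.2 × (0.397 × 4.67 − 0.0455) − 1] = 64.83 / 33.72 = 1.922 mg/L.
Observed yield with endogenous decay: Y_obs = Y / (1 + k_d·θ_c) = 0.397 / (1 + 0.0455 × 19.2) = 0.397 / 1.874 = 0.2119 g VSS/g bCOD.
ΔS = 1040 − 1.92 = 1038 mg/L, so the substrate removal rate is 3750 × 1038/1000 = 3893 kg bCOD/d.
P_X = Y_obs · Q(S₀ − S) = 0.2119 × 3893 = 824.9 kg VSS/d.

P_X ≈ 825 kg VSS/d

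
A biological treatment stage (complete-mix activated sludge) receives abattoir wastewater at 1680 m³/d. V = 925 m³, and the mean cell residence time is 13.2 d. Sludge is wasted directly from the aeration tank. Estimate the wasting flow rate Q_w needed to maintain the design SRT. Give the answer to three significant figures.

Wasting from the aeration tank: Q_w = V / θ_c = 925.0 / 13.2 = 70.08 m³/d.

Q_w ≈ 70.1 m³/d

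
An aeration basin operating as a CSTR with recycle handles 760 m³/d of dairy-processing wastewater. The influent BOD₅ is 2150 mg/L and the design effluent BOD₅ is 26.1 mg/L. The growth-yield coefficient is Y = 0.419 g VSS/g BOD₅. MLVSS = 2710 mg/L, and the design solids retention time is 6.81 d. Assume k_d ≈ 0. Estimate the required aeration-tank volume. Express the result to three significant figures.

With k_d = 0 the design equation reduces to V = Y Q (S₀−S) θ_c / X = 0.419 × 760 × (2150 − 26.1) × 6.81 / 2710 = 1700 m³.

V ≈ 1700 m³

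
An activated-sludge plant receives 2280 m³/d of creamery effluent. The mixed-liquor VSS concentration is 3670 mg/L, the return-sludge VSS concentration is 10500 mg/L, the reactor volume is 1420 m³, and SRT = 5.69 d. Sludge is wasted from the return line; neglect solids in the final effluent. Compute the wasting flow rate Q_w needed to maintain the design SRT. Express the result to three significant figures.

Q_w ≈ 87.2 m³/d

θ_c = V·X/(Q_w·X_r) when wasting from the recycle, so Q_w = V·X/(θ_c·X_r) = 1420 × 3670 / (5.69 × 10500) = 87.23 m³/d.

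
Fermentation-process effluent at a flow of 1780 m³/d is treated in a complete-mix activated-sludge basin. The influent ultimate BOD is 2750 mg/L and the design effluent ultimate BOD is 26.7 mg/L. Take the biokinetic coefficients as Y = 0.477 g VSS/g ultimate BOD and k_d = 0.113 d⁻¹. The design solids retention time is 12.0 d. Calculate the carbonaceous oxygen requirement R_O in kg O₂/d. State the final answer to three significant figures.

Y_obs = Y / (1 + k_d θ_c) = 0.477 / (1 + 0.113 × 12.0) = 0.477 / 2.356 = 0.2025.
Q·(S₀ − S) = 1780 × (2750 − 26.7) × 10⁻³ = 4847 kg/d removed.
Biomass synthesised: P_X = Y_obs × 4847 = 981.4 kg VSS/d.
R_O = Q·(S₀ − S) − 1.42·P_X = 4847 − 1.42 × 981.4 = 3454 kg O₂/d.

R_O ≈ 3450 kg O₂/d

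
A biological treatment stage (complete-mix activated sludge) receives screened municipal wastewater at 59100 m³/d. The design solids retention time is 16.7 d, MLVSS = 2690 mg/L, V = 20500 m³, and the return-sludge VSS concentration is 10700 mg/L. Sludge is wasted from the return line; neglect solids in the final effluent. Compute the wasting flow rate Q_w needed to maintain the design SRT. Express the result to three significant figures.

Wasting from the return line (neglecting effluent solids): Q_w = V·X / (θ_c·X_r) = 20500 × 2690 / (16.7 × 10700) = 308.6 m³/d.

Q_w ≈ 309 m³/d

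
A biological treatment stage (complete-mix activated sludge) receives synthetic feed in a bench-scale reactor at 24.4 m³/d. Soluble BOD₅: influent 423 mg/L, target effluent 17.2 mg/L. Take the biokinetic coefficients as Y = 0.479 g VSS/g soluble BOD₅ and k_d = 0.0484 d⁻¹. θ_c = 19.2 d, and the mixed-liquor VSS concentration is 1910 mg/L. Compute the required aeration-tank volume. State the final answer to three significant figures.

Rearranging the biomass balance for a CMAS with decay, V = Y·Q·ΔS·θ_c / [X·(1+k_d θ_c)] = 0.479 × 24.4 × (423 − 17.2) × 19.2 / [1910 × (1 + 0.0484 × 19.2)] = 9.11×10^4 / 3685 = 24.71 m³.

V ≈ 24.7 m³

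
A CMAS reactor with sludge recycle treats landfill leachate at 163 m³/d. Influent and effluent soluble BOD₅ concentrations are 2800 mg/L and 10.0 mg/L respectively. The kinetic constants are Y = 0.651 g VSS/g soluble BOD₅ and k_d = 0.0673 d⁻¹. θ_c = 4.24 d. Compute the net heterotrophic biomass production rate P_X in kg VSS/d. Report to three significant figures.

P_X ≈ 230 kg VSS/d

Observed yield with endogenous decay: Y_obs = Y / (1 + k_d·θ_c) = 0.651 / (1 + 0.0673 × 4.24) = 0.651 / 1.285 = 0.5065 g VSS/g soluble BOD₅.
ΔS = 2800 − 10.0 = 2790 mg/L, so the substrate removal rate is 163 × 2790/1000 = 454.8 kg soluble BOD₅/d.
Biomass produced: P_X = Y_obs·Q·ΔS = 0.5065 × 454.8 ≈ 230.3 kg VSS/d.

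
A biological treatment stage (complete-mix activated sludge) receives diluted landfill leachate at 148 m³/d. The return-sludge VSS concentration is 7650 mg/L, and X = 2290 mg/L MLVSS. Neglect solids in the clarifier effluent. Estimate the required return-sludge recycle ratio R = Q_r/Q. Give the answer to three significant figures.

R ≈ 0.427

R = Q_r/Q = X/(X_r − X) = 2290 / (7650 − 2290) = 0.4272.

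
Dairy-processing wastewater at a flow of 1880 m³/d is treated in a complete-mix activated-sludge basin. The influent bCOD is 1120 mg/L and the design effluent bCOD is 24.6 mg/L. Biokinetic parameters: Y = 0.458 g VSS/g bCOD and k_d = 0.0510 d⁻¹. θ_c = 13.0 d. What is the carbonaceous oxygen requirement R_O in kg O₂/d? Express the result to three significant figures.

R_O ≈ 1250 kg O₂/d

Observed yield with endogenous decay: Y_obs = Y / (1 + k_d·θ_c) = 0.458 / (1 + 0.0510 × 13.0) = 0.458 / 1.663 = 0.2754 g VSS/g bCOD.
Q·(S₀ − S) = 1880 × (1120 − 24.6) × 10⁻³ = 2059 kg/d removed.
Net sludge production P_X = 0.2754 × 2059 = 567.2 kg VSS/d.
R_O = Q·(S₀ − S) − 1.42·P_X = 2059 − 1.42 × 567.2 = 1254 kg O₂/d.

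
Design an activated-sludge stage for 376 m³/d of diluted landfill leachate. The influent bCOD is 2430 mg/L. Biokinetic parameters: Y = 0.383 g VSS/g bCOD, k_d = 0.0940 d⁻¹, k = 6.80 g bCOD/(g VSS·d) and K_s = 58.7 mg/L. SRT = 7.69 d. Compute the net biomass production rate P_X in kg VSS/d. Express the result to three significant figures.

From the Monod/SRT balance for a CMAS, S = K_s·(1+k_d θ_c)/[θ_c·(Y k − k_d) − 1] = 58.7 × (1 + 0.0940 × 7.69) / [7.69 × (0.383 × 6.80 − 0.0940) − 1] = 101.1 / 18.30 = 5.525 mg/L.
Observed yield with endogenous decay: Y_obs = Y / (1 + k_d·θ_c) = 0.383 / (1 + 0.0940 × 7.69) = 0.383 / 1.723 = 0.2223 g VSS/g bCOD.
Mass of bCOD removed per day: Q(S₀ − S) = 376 × 2424 g/m³ = 911.6 kg/d.
So the net sludge growth is P_X = 0.2223 × 911.6 = 202.7 kg VSS/d.

P_X ≈ 203 kg VSS/d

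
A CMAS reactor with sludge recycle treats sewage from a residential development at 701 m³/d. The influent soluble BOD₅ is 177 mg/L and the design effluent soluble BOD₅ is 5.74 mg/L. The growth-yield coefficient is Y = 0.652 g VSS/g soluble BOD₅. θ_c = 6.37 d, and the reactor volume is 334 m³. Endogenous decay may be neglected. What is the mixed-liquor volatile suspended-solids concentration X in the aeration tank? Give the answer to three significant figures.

X = Y·Q·ΔS·θ_c / V = 0.652 × 701 × (177 − 5.74) × 6.37 / 334 = 1493 mg/L.

X ≈ 1490 mg/L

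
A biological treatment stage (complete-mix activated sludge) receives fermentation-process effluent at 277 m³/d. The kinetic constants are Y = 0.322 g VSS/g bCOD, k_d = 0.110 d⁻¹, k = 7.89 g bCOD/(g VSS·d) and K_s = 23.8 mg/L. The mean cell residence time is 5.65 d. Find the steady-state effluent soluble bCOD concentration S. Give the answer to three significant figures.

S ≈ 3.03 mg/L

From the Monod/SRT balance for a CMAS, S = K_s·(1+k_d θ_c)/[θ_c·(Y k − k_d) − 1] = 23.8 × (1 + 0.110 × 5.65) / [5.65 × (0.322 × 7.89 − 0.110) − 1] = 38.59 / 12.73 = 3.031 mg/L.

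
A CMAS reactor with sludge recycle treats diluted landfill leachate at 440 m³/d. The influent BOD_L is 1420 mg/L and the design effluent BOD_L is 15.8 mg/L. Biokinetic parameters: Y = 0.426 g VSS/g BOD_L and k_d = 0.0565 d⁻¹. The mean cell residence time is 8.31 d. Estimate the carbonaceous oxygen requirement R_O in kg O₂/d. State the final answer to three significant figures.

R_O ≈ 364 kg O₂/d

Observed yield with endogenous decay: Y_obs = Y / (1 + k_d·θ_c) = 0.426 / (1 + 0.0565 × 8.31) = 0.426 / 1.470 = 0.2899 g VSS/g BOD_L.
Mass of BOD_L removed per day: Q(S₀ − S) = 440 × 1404 g/m³ = 617.8 kg/d.
Net sludge production P_X = 0.2899 × 617.8 = 179.1 kg VSS/d.
R_O = Q·ΔS − 1.42 P_X = 617.8 − 254.3 = 363.5 kg O₂/d.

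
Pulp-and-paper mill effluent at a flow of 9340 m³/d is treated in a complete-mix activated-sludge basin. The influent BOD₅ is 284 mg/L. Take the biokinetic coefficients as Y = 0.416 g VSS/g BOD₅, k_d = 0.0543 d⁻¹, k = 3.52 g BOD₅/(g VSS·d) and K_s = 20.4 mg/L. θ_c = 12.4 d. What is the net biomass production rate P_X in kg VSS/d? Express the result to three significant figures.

P_X ≈ 655 kg VSS/d

For a completely mixed reactor with recycle the Lawrence–McCarty relation gives S = K_s·(1 + k_d·θ_c) / [θ_c·(Y·k − k_d) − 1] = 20.4 × (1 + 0.0543 × 12.4) / [12.4 × (0.416 × 3.52 − 0.0543) − 1] = 34.14 / 16.48 = 2.071 mg/L.
Correct the yield for decay: Y_obs = Y/(1 + k_d θ_c) = 0.416 / (1 + 0.0543 × 12.4) = 0.416 / 1.673 = 0.2486.
Q·(S₀ − S) = 9340 × (284 − 2.07) × 10⁻³ = 2633 kg/d removed.
P_X = Y_obs · Q(S₀ − S) = 0.2486 × 2633 = 654.6 kg VSS/d.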